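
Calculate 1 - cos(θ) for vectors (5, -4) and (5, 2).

With u = (5, -4), v = (5, 2):
u·v = 5·5 + (-4)·2 = 25 + (-8) = 17.
|u| = √(5² + (-4)²) = √41, |v| = √(5² + 2²) = √29, so |u||v| = √(41·29) = √1189.
cos θ = (u·v)/(|u||v|) = 17/√1189 ≈ 0.493
Cosine distance = 1 - cos θ ≈ 1 - 0.493 = 0.507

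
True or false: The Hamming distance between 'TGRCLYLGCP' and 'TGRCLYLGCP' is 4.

Differing positions: none. Hamming distance = 0, so the claim that d_H = 4 is false.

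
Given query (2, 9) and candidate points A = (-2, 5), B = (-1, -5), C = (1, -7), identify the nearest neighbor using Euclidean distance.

Distances: d(A) ≈ 5.6569, d(B) ≈ 14.3178, d(C) ≈ 16.0312. Nearest: A = (-2, 5) with distance 5.6569.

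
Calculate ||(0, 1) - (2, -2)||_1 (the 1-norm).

Σ|x_i - y_i| = |0 - 2| + |1 - (-2)| = 2 + 3 = 5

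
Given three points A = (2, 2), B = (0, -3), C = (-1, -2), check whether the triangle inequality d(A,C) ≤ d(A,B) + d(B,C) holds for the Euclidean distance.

d(A,B) = √(2² + 5²) = √29 ≈ 5.3852, d(B,C) = √(1² + 1²) = √2 ≈ 1.4142, d(A,C) = √(3² + 4²) = √25 = 5.
d(A,C) = 5 ≤ 5.3852 + 1.4142 = 6.7994. Triangle inequality is satisfied.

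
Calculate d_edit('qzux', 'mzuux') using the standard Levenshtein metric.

Let D[i][j] be the edit distance between the first i characters of 'qzux' and the first j characters of 'mzuux', with D[i][0] = i, D[0][j] = j, and D[i][j] = D[i-1][j-1] if the characters match, else 1 + min(D[i-1][j], D[i][j-1], D[i-1][j-1]). Filling the table (rows: prefixes of 'qzux', columns: prefixes of 'mzuux'):
     ε  m  z  u  u  x
  ε  0  1  2  3  4  5
  q  1  1  2  3  4  5
  z  2  2  1  2  3  4
  u  3  3  2  1  2  3
  x  4  4  3  2  2  2
The bottom-right entry gives D[4][5] = 2, so no sequence of fewer than 2 edits works. Backtracking through the table gives one optimal edit sequence (2 edits):
  qzux → mzux (sub q→m @1)
  mzux → mzuux (ins u @3)
Edit distance = 2.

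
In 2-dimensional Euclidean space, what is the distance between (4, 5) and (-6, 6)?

√(Σ(x_i - y_i)²) = √((4 - (-6))² + (5 - 6)²)
= √(10² + (-1)²) = √(100 + 1) = √101 ≈ 10.0499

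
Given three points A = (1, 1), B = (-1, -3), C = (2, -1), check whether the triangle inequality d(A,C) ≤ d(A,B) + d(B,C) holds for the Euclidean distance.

d(A,B) = √(2² + 4²) = √20 ≈ 4.4721, d(B,C) = √(3² + 2²) = √13 ≈ 3.6056, d(A,C) = √(1² + 2²) = √5 ≈ 2.2361.
d(A,C) ≈ 2.2361 ≤ 4.4721 + 3.6056 = 8.0777. Triangle inequality is satisfied.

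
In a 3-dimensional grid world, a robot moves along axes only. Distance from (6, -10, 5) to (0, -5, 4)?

Σ|x_i - y_i| = |6 - 0| + |-10 - (-5)| + |5 - 4| = 6 + 5 + 1 = 12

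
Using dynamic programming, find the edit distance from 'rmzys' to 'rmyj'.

Let D[i][j] be the edit distance between the first i characters of 'rmzys' and the first j characters of 'rmyj', with D[i][0] = i, D[0][j] = j, and D[i][j] = D[i-1][j-1] if the characters match, else 1 + min(D[i-1][j], D[i][j-1], D[i-1][j-1]). Filling the table (rows: prefixes of 'rmzys', columns: prefixes of 'rmyj'):
     ε  r  m  y  j
  ε  0  1  2  3  4
  r  1  0  1  2  3
  m  2  1  0  1  2
  z  3  2  1  1  2
  y  4  3  2  1  2
  s  5  4  3  2  2
The bottom-right entry gives D[5][4] = 2, so no sequence of fewer than 2 edits works. Backtracking through the table gives one optimal edit sequence (2 edits):
  rmzys → rmys (del z @3)
  rmys → rmyj (sub s→j @4)
Edit distance = 2.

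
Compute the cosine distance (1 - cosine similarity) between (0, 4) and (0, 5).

With u = (0, 4), v = (0, 5):
u·v = 0·0 + 4·5 = 0 + 20 = 20.
|u| = √(0² + 4²) = √16, |v| = √(0² + 5²) = √25, so |u||v| = √(16·25) = √400 = 20.
cos θ = (u·v)/(|u||v|) = 20/20 = 1
Cosine distance = 1 - cos θ = 1 - 1 = 0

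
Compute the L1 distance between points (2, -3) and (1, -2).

Σ|x_i - y_i| = |2 - 1| + |-3 - (-2)| = 1 + 1 = 2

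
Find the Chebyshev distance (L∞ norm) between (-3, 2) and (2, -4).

max(|x_i - y_i|) = max(|-3 - 2|, |2 - (-4)|) = max(5, 6) = 6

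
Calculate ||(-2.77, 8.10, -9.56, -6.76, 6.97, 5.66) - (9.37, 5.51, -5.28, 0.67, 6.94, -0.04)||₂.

√(Σ(x_i - y_i)²) = √((-2.77 - 9.37)² + (8.1 - 5.51)² + (-9.56 - (-5.28))² + (-6.76 - 0.67)² + (6.97 - 6.94)² + (5.66 - (-0.04))²)
= √((-12.14)² + 2.59² + (-4.28)² + (-7.43)² + 0.03² + 5.7²) = √(147.3796 + 6.7081 + 18.3184 + 55.2049 + 0.0009 + 32.49) = √260.1019 ≈ 16.1277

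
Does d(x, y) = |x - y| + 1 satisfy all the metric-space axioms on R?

No. d fails identity of indiscernibles (specifically d(x,x) = 0): d(-3, -3) = |-3 - (-3)| + 1 = 0 + 1 = 1 ≠ 0.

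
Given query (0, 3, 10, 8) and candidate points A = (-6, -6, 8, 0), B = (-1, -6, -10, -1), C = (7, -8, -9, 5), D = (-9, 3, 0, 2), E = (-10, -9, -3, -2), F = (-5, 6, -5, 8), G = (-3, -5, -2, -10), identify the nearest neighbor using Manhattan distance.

Distances: d(A) = 25, d(B) = 39, d(C) = 40, d(D) = 25, d(E) = 45, d(F) = 23, d(G) = 41. Nearest: F = (-5, 6, -5, 8) with distance 23.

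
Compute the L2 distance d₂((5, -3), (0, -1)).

√(Σ(x_i - y_i)²) = √((5 - 0)² + (-3 - (-1))²)
= √(5² + (-2)²) = √(25 + 4) = √29 ≈ 5.3852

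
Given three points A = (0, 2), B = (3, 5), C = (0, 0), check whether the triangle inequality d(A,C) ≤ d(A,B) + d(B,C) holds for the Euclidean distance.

d(A,B) = √(3² + 3²) = √18 ≈ 4.2426, d(B,C) = √(3² + 5²) = √34 ≈ 5.831, d(A,C) = √(0² + 2²) = √4 = 2.
d(A,C) = 2 ≤ 4.2426 + 5.831 = 10.0736. Triangle inequality is satisfied.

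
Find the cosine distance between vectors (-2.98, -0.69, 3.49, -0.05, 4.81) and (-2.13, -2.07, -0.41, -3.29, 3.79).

With u = (-2.98, -0.69, 3.49, -0.05, 4.81), v = (-2.13, -2.07, -0.41, -3.29, 3.79):
u·v = (-2.98)·(-2.13) + (-0.69)·(-2.07) + 3.49·(-0.41) + (-0.05)·(-3.29) + 4.81·3.79 = 6.3474 + 1.4283 + (-1.4309) + 0.1645 + 18.2299 = 24.7392.
|u| = √((-2.98)² + (-0.69)² + 3.49² + (-0.05)² + 4.81²) = √(8.8804 + 0.4761 + 12.1801 + 0.0025 + 23.1361) = √44.6752, |v| = √((-2.13)² + (-2.07)² + (-0.41)² + (-3.29)² + 3.79²) = √(4.5369 + 4.2849 + 0.1681 + 10.8241 + 14.3641) = √34.1781.
cos θ = (u·v)/(|u||v|) = 24.7392/(√44.6752·√34.1781) ≈ 0.6331
Cosine distance = 1 - cos θ ≈ 1 - 0.6331 = 0.3669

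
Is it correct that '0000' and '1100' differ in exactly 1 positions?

Differing positions: 1, 2. Hamming distance = 2, so the claim that d_H = 1 is false.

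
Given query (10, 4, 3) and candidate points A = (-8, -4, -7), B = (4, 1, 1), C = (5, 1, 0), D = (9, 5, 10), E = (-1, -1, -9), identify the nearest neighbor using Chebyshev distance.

Distances: d(A) = 18, d(B) = 6, d(C) = 5, d(D) = 7, d(E) = 12. Nearest: C = (5, 1, 0) with distance 5.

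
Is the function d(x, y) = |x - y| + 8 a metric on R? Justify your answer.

No. d fails identity of indiscernibles (specifically d(x,x) = 0): d(-3, -3) = |-3 - (-3)| + 8 = 0 + 8 = 8 ≠ 0.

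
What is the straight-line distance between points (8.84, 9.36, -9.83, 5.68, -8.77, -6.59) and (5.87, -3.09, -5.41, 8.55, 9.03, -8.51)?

√(Σ(x_i - y_i)²) = √((8.84 - 5.87)² + (9.36 - (-3.09))² + (-9.83 - (-5.41))² + (5.68 - 8.55)² + (-8.77 - 9.03)² + (-6.59 - (-8.51))²)
= √(2.97² + 12.45² + (-4.42)² + (-2.87)² + (-17.8)² + 1.92²) = √(8.8209 + 155.0025 + 19.5364 + 8.2369 + 316.84 + 3.6864) = √512.1231 ≈ 22.6301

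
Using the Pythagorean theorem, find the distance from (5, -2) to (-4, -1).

√(Σ(x_i - y_i)²) = √((5 - (-4))² + (-2 - (-1))²)
= √(9² + (-1)²) = √(81 + 1) = √82 ≈ 9.0554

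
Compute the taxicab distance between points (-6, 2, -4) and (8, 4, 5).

Σ|x_i - y_i| = |-6 - 8| + |2 - 4| + |-4 - 5| = 14 + 2 + 9 = 25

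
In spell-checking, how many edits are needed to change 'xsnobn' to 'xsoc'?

Let D[i][j] be the edit distance between the first i characters of 'xsnobn' and the first j characters of 'xsoc', with D[i][0] = i, D[0][j] = j, and D[i][j] = D[i-1][j-1] if the characters match, else 1 + min(D[i-1][j], D[i][j-1], D[i-1][j-1]). Filling the table (rows: prefixes of 'xsnobn', columns: prefixes of 'xsoc'):
     ε  x  s  o  c
  ε  0  1  2  3  4
  x  1  0  1  2  3
  s  2  1  0  1  2
  n  3  2  1  1  2
  o  4  3  2  1  2
  b  5  4  3  2  2
  n  6  5  4  3  3
The bottom-right entry gives D[6][4] = 3, so no sequence of fewer than 3 edits works. Backtracking through the table gives one optimal edit sequence (3 edits):
  xsnobn → xsobn (del n @3)
  xsobn → xson (del b @4)
  xson → xsoc (sub n→c @4)
Edit distance = 3.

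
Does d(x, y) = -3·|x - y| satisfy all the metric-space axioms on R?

No. With c = -3 < 0, d fails non-negativity: d(3, 10) = -3·|3 - 10| = -3·7 = -21 < 0.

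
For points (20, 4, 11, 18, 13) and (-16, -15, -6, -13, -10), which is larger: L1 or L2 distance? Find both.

L1 = |20 - (-16)| + |4 - (-15)| + |11 - (-6)| + |18 - (-13)| + |13 - (-10)| = 36 + 19 + 17 + 31 + 23 = 126
L2 = √(36² + 19² + 17² + 31² + 23²) = √3436 ≈ 58.6174
L1 ≥ L2 always (equality iff movement is along one axis); L1 > L2 here.
Ratio L1/L2 = 126/√3436 ≈ 2.1495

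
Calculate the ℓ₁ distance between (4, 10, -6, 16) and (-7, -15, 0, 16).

Σ|x_i - y_i| = |4 - (-7)| + |10 - (-15)| + |-6 - 0| + |16 - 16| = 11 + 25 + 6 + 0 = 42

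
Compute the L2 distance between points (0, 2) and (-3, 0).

(Σ|x_i - y_i|^2)^(1/2) = (|0 - (-3)|^2 + |2 - 0|^2)^(1/2)
= (3^2 + 2^2)^(1/2) = (9 + 4)^(1/2) = (13)^(1/2) ≈ 3.6056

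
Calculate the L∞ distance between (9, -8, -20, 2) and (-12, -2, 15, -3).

max(|x_i - y_i|) = max(|9 - (-12)|, |-8 - (-2)|, |-20 - 15|, |2 - (-3)|) = max(21, 6, 35, 5) = 35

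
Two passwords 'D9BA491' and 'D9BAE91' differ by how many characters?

Differing positions: 5. Hamming distance = 1.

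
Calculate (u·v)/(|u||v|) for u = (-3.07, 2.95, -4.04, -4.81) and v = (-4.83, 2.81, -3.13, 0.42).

With u = (-3.07, 2.95, -4.04, -4.81), v = (-4.83, 2.81, -3.13, 0.42):
u·v = (-3.07)·(-4.83) + 2.95·2.81 + (-4.04)·(-3.13) + (-4.81)·0.42 = 14.8281 + 8.2895 + 12.6452 + (-2.0202) = 33.7426.
|u| = √((-3.07)² + 2.95² + (-4.04)² + (-4.81)²) = √(9.4249 + 8.7025 + 16.3216 + 23.1361) = √57.5851, |v| = √((-4.83)² + 2.81² + (-3.13)² + 0.42²) = √(23.3289 + 7.8961 + 9.7969 + 0.1764) = √41.1983.
cos θ = (u·v)/(|u||v|) = 33.7426/(√57.5851·√41.1983) ≈ 0.6928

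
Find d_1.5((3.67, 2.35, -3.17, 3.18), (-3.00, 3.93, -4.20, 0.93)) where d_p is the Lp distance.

(Σ|x_i - y_i|^1.5)^(1/1.5) = (|3.67 - (-3)|^1.5 + |2.35 - 3.93|^1.5 + |-3.17 - (-4.2)|^1.5 + |3.18 - 0.93|^1.5)^(1/1.5)
= (6.67^1.5 + 1.58^1.5 + 1.03^1.5 + 2.25^1.5)^(1/1.5) ≈ (17.2262 + 1.986 + 1.0453 + 3.375)^(1/1.5) = (23.6325)^(1/1.5) ≈ 8.2352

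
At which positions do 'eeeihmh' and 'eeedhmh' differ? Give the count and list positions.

Differing positions: 4. Hamming distance = 1.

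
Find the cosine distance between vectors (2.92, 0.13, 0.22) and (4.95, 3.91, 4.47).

With u = (2.92, 0.13, 0.22), v = (4.95, 3.91, 4.47):
u·v = 2.92·4.95 + 0.13·3.91 + 0.22·4.47 = 14.454 + 0.5083 + 0.9834 = 15.9457.
|u| = √(2.92² + 0.13² + 0.22²) = √(8.5264 + 0.0169 + 0.0484) = √8.5917, |v| = √(4.95² + 3.91² + 4.47²) = √(24.5025 + 15.2881 + 19.9809) = √59.7715.
cos θ = (u·v)/(|u||v|) = 15.9457/(√8.5917·√59.7715) ≈ 0.7037
Cosine distance = 1 - cos θ ≈ 1 - 0.7037 = 0.2963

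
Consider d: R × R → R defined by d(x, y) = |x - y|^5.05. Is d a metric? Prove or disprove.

No. d(x,y) = |x-y|^5.05 fails the triangle inequality since p = 5.05 > 1. Counterexample: x = -5, y = -3, z = 4. d(x,z) = |-5 - 4|^5.05 = 9^5.05 ≈ 65905.9573, but d(x,y) + d(y,z) = 2^5.05 + 7^5.05 ≈ 33.1285 + 18524.4406 = 18557.5691. Since 65905.9573 > 18557.5691, the triangle inequality is violated.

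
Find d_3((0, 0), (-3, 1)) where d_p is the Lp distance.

(Σ|x_i - y_i|^3)^(1/3) = (|0 - (-3)|^3 + |0 - 1|^3)^(1/3)
= (3^3 + 1^3)^(1/3) = (27 + 1)^(1/3) = (28)^(1/3) ≈ 3.0366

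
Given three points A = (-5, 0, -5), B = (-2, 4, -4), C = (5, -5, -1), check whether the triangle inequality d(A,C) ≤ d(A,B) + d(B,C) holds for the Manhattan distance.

d(A,B) = 3 + 4 + 1 = 8, d(B,C) = 7 + 9 + 3 = 19, d(A,C) = 10 + 5 + 4 = 19.
d(A,C) = 19 ≤ 8 + 19 = 27. Triangle inequality is satisfied.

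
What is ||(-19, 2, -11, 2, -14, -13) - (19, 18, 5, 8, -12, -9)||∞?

max(|x_i - y_i|) = max(|-19 - 19|, |2 - 18|, |-11 - 5|, |2 - 8|, |-14 - (-12)|, |-13 - (-9)|) = max(38, 16, 16, 6, 2, 4) = 38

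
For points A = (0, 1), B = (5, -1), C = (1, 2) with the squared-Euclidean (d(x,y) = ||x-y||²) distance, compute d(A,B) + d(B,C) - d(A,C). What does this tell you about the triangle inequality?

d(A,B) = 5² + 2² = 29, d(B,C) = 4² + 3² = 25, d(A,C) = 1² + 1² = 2.
d(A,B) + d(B,C) - d(A,C) = 29 + 25 - 2 = 54 - 2 = 52. This is ≥ 0, so the triangle inequality holds for these points.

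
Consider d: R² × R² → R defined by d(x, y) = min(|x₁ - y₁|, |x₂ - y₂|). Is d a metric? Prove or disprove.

No. d fails identity of indiscernibles: take x = (-5, 0) and y = (-5, 2). Then d(x,y) = min(|-5 - (-5)|, |0 - 2|) = min(0, 2) = 0, yet x ≠ y.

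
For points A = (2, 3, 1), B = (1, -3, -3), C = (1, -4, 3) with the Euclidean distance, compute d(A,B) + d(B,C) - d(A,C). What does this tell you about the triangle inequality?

d(A,B) = √(1² + 6² + 4²) = √53 ≈ 7.2801, d(B,C) = √(0² + 1² + 6²) = √37 ≈ 6.0828, d(A,C) = √(1² + 7² + 2²) = √54 ≈ 7.3485.
d(A,B) + d(B,C) - d(A,C) = 7.2801 + 6.0828 - 7.3485 = 13.3629 - 7.3485 = 6.0144 (to 4 decimal places). This is ≥ 0, so the triangle inequality holds for these points.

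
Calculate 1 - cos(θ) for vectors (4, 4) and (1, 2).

With u = (4, 4), v = (1, 2):
u·v = 4·1 + 4·2 = 4 + 8 = 12.
|u| = √(4² + 4²) = √32, |v| = √(1² + 2²) = √5, so |u||v| = √(32·5) = √160.
cos θ = (u·v)/(|u||v|) = 12/√160 ≈ 0.9487
Cosine distance = 1 - cos θ ≈ 1 - 0.9487 = 0.0513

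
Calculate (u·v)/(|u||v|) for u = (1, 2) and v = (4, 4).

With u = (1, 2), v = (4, 4):
u·v = 1·4 + 2·4 = 4 + 8 = 12.
|u| = √(1² + 2²) = √5, |v| = √(4² + 4²) = √32, so |u||v| = √(5·32) = √160.
cos θ = (u·v)/(|u||v|) = 12/√160 ≈ 0.9487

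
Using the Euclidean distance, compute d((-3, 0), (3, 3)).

(Σ|x_i - y_i|^2)^(1/2) = (|-3 - 3|^2 + |0 - 3|^2)^(1/2)
= (6^2 + 3^2)^(1/2) = (36 + 9)^(1/2) = (45)^(1/2) ≈ 6.7082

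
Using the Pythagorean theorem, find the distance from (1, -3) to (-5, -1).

√(Σ(x_i - y_i)²) = √((1 - (-5))² + (-3 - (-1))²)
= √(6² + (-2)²) = √(36 + 4) = √40 ≈ 6.3246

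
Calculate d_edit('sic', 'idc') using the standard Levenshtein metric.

Let D[i][j] be the edit distance between the first i characters of 'sic' and the first j characters of 'idc', with D[i][0] = i, D[0][j] = j, and D[i][j] = D[i-1][j-1] if the characters match, else 1 + min(D[i-1][j], D[i][j-1], D[i-1][j-1]). Filling the table (rows: prefixes of 'sic', columns: prefixes of 'idc'):
     ε  i  d  c
  ε  0  1  2  3
  s  1  1  2  3
  i  2  1  2  3
  c  3  2  2  2
The bottom-right entry gives D[3][3] = 2, so no sequence of fewer than 2 edits works. Backtracking through the table gives one optimal edit sequence (2 edits):
  sic → iic (sub s→i @1)
  iic → idc (sub i→d @2)
Edit distance = 2.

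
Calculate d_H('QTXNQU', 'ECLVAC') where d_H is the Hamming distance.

Differing positions: 1, 2, 3, 4, 5, 6. Hamming distance = 6.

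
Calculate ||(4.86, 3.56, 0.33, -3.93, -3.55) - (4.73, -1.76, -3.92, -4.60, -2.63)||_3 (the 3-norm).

(Σ|x_i - y_i|^3)^(1/3) = (|4.86 - 4.73|^3 + |3.56 - (-1.76)|^3 + |0.33 - (-3.92)|^3 + |-3.93 - (-4.6)|^3 + |-3.55 - (-2.63)|^3)^(1/3)
= (0.13^3 + 5.32^3 + 4.25^3 + 0.67^3 + 0.92^3)^(1/3) ≈ (0.0022 + 150.5688 + 76.7656 + 0.3008 + 0.7787)^(1/3) = (228.4161)^(1/3) ≈ 6.1128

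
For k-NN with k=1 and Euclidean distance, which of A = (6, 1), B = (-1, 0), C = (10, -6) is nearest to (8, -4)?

Distances: d(A) ≈ 5.3852, d(B) ≈ 9.8489, d(C) ≈ 2.8284. Nearest: C = (10, -6) with distance 2.8284.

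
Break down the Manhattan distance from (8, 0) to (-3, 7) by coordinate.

Σ|x_i - y_i| = |8 - (-3)| + |0 - 7| = 11 + 7 = 18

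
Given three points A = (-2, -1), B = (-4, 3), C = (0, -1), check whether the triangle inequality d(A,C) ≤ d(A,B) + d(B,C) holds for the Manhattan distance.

d(A,B) = 2 + 4 = 6, d(B,C) = 4 + 4 = 8, d(A,C) = 2 + 0 = 2.
d(A,C) = 2 ≤ 6 + 8 = 14. Triangle inequality is satisfied.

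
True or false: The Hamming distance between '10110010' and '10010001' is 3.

Differing positions: 3, 7, 8. Hamming distance = 3, so the claim is true.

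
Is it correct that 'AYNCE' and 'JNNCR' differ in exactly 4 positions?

Differing positions: 1, 2, 5. Hamming distance = 3, so the claim that d_H = 4 is false.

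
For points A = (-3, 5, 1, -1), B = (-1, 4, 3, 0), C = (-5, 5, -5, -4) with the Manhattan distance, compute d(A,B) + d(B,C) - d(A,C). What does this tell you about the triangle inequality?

d(A,B) = 2 + 1 + 2 + 1 = 6, d(B,C) = 4 + 1 + 8 + 4 = 17, d(A,C) = 2 + 0 + 6 + 3 = 11.
d(A,B) + d(B,C) - d(A,C) = 6 + 17 - 11 = 23 - 11 = 12. This is ≥ 0, so the triangle inequality holds for these points.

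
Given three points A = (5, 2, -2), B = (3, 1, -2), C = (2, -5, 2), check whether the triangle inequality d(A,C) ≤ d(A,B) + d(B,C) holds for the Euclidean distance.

d(A,B) = √(2² + 1² + 0²) = √5 ≈ 2.2361, d(B,C) = √(1² + 6² + 4²) = √53 ≈ 7.2801, d(A,C) = √(3² + 7² + 4²) = √74 ≈ 8.6023.
d(A,C) ≈ 8.6023 ≤ 2.2361 + 7.2801 = 9.5162. Triangle inequality is satisfied.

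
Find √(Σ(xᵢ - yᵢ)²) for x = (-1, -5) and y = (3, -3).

√(Σ(x_i - y_i)²) = √((-1 - 3)² + (-5 - (-3))²)
= √((-4)² + (-2)²) = √(16 + 4) = √20 ≈ 4.4721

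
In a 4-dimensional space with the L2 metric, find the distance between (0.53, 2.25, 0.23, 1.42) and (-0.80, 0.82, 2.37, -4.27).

(Σ|x_i - y_i|^2)^(1/2) = (|0.53 - (-0.8)|^2 + |2.25 - 0.82|^2 + |0.23 - 2.37|^2 + |1.42 - (-4.27)|^2)^(1/2)
= (1.33^2 + 1.43^2 + 2.14^2 + 5.69^2)^(1/2) = (1.7689 + 2.0449 + 4.5796 + 32.3761)^(1/2) = (40.7695)^(1/2) ≈ 6.3851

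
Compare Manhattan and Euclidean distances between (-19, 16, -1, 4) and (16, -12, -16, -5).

L1 = |-19 - 16| + |16 - (-12)| + |-1 - (-16)| + |4 - (-5)| = 35 + 28 + 15 + 9 = 87
L2 = √(35² + 28² + 15² + 9²) = √2315 ≈ 48.1144
L1 ≥ L2 always (equality iff movement is along one axis); L1 > L2 here.
Ratio L1/L2 = 87/√2315 ≈ 1.8082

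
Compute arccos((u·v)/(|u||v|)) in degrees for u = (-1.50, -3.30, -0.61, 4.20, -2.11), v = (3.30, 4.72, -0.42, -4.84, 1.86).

With u = (-1.50, -3.30, -0.61, 4.20, -2.11), v = (3.30, 4.72, -0.42, -4.84, 1.86):
u·v = (-1.5)·3.3 + (-3.3)·4.72 + (-0.61)·(-0.42) + 4.2·(-4.84) + (-2.11)·1.86 = (-4.95) + (-15.576) + 0.2562 + (-20.328) + (-3.9246) = -44.5224.
|u| = √((-1.5)² + (-3.3)² + (-0.61)² + 4.2² + (-2.11)²) = √(2.25 + 10.89 + 0.3721 + 17.64 + 4.4521) = √35.6042, |v| = √(3.3² + 4.72² + (-0.42)² + (-4.84)² + 1.86²) = √(10.89 + 22.2784 + 0.1764 + 23.4256 + 3.4596) = √60.23.
cos θ = (u·v)/(|u||v|) = -44.5224/(√35.6042·√60.23) ≈ -0.961439
θ = arccos(-0.961439) ≈ 164.04°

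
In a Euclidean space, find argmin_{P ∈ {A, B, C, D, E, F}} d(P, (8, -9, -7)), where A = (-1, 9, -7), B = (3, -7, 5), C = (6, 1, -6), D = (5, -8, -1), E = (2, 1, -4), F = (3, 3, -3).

Distances: d(A) ≈ 20.1246, d(B) ≈ 13.1529, d(C) ≈ 10.247, d(D) ≈ 6.7823, d(E) ≈ 12.0416, d(F) ≈ 13.6015. Nearest: D = (5, -8, -1) with distance 6.7823.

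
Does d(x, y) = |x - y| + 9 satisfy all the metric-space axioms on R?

No. d fails identity of indiscernibles (specifically d(x,x) = 0): d(-7, -7) = |-7 - (-7)| + 9 = 0 + 9 = 9 ≠ 0.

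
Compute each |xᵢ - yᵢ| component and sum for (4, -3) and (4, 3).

Σ|x_i - y_i| = |4 - 4| + |-3 - 3| = 0 + 6 = 6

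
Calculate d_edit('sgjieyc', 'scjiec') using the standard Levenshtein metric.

Let D[i][j] be the edit distance between the first i characters of 'sgjieyc' and the first j characters of 'scjiec', with D[i][0] = i, D[0][j] = j, and D[i][j] = D[i-1][j-1] if the characters match, else 1 + min(D[i-1][j], D[i][j-1], D[i-1][j-1]). Filling the table (rows: prefixes of 'sgjieyc', columns: prefixes of 'scjiec'):
     ε  s  c  j  i  e  c
  ε  0  1  2  3  4  5  6
  s  1  0  1  2  3  4  5
  g  2  1  1  2  3  4  5
  j  3  2  2  1  2  3  4
  i  4  3  3  2  1  2  3
  e  5  4  4  3  2  1  2
  y  6  5  5  4  3  2  2
  c  7  6  5  5  4  3  2
The bottom-right entry gives D[7][6] = 2, so no sequence of fewer than 2 edits works. Backtracking through the table gives one optimal edit sequence (2 edits):
  sgjieyc → scjieyc (sub g→c @2)
  scjieyc → scjiec (del y @6)
Edit distance = 2.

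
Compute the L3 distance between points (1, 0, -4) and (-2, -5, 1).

(Σ|x_i - y_i|^3)^(1/3) = (|1 - (-2)|^3 + |0 - (-5)|^3 + |-4 - 1|^3)^(1/3)
= (3^3 + 5^3 + 5^3)^(1/3) = (27 + 125 + 125)^(1/3) = (277)^(1/3) ≈ 6.5187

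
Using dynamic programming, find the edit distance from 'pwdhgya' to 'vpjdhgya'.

Let D[i][j] be the edit distance between the first i characters of 'pwdhgya' and the first j characters of 'vpjdhgya', with D[i][0] = i, D[0][j] = j, and D[i][j] = D[i-1][j-1] if the characters match, else 1 + min(D[i-1][j], D[i][j-1], D[i-1][j-1]). Filling the table (rows: prefixes of 'pwdhgya', columns: prefixes of 'vpjdhgya'):
     ε  v  p  j  d  h  g  y  a
  ε  0  1  2  3  4  5  6  7  8
  p  1  1  1  2  3  4  5  6  7
  w  2  2  2  2  3  4  5  6  7
  d  3  3  3  3  2  3  4  5  6
  h  4  4  4  4  3  2  3  4  5
  g  5  5  5  5  4  3  2  3  4
  y  6  6  6  6  5  4  3  2  3
  a  7  7  7  7  6  5  4  3  2
The bottom-right entry gives D[7][8] = 2, so no sequence of fewer than 2 edits works. Backtracking through the table gives one optimal edit sequence (2 edits):
  pwdhgya → vpwdhgya (ins v @1)
  vpwdhgya → vpjdhgya (sub w→j @3)
Edit distance = 2.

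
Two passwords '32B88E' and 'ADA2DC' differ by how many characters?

Differing positions: 1, 2, 3, 4, 5, 6. Hamming distance = 6.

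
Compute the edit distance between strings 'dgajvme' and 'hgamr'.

Let D[i][j] be the edit distance between the first i characters of 'dgajvme' and the first j characters of 'hgamr', with D[i][0] = i, D[0][j] = j, and D[i][j] = D[i-1][j-1] if the characters match, else 1 + min(D[i-1][j], D[i][j-1], D[i-1][j-1]). Filling the table (rows: prefixes of 'dgajvme', columns: prefixes of 'hgamr'):
     ε  h  g  a  m  r
  ε  0  1  2  3  4  5
  d  1  1  2  3  4  5
  g  2  2  1  2  3  4
  a  3  3  2  1  2  3
  j  4  4  3  2  2  3
  v  5  5  4  3  3  3
  m  6  6  5  4  3  4
  e  7  7  6  5  4  4
The bottom-right entry gives D[7][5] = 4, so no sequence of fewer than 4 edits works. Backtracking through the table gives one optimal edit sequence (4 edits):
  dgajvme → hgajvme (sub d→h @1)
  hgajvme → hgavme (del j @4)
  hgavme → hgame (del v @4)
  hgame → hgamr (sub e→r @5)
Edit distance = 4.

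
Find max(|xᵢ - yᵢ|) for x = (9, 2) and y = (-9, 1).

max(|x_i - y_i|) = max(|9 - (-9)|, |2 - 1|) = max(18, 1) = 18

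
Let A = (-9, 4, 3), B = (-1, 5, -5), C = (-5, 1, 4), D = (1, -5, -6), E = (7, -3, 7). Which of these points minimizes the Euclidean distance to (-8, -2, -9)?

Distances: d(A) ≈ 13.4536, d(B) ≈ 10.6771, d(C) ≈ 13.6748, d(D) ≈ 9.9499, d(E) ≈ 21.9545. Nearest: D = (1, -5, -6) with distance 9.9499.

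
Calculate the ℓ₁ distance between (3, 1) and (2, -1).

Σ|x_i - y_i| = |3 - 2| + |1 - (-1)| = 1 + 2 = 3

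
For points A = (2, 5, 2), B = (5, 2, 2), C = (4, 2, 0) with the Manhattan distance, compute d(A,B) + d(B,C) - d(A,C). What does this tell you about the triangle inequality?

d(A,B) = 3 + 3 + 0 = 6, d(B,C) = 1 + 0 + 2 = 3, d(A,C) = 2 + 3 + 2 = 7.
d(A,B) + d(B,C) - d(A,C) = 6 + 3 - 7 = 9 - 7 = 2. This is ≥ 0, so the triangle inequality holds for these points.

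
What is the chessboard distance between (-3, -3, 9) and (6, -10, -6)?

max(|x_i - y_i|) = max(|-3 - 6|, |-3 - (-10)|, |9 - (-6)|) = max(9, 7, 15) = 15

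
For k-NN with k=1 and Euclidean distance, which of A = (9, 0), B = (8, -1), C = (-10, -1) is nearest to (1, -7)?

Distances: d(A) ≈ 10.6301, d(B) ≈ 9.2195, d(C) ≈ 12.53. Nearest: B = (8, -1) with distance 9.2195.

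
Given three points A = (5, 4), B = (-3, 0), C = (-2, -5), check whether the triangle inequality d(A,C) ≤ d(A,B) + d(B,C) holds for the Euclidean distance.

d(A,B) = √(8² + 4²) = √80 ≈ 8.9443, d(B,C) = √(1² + 5²) = √26 ≈ 5.099, d(A,C) = √(7² + 9²) = √130 ≈ 11.4018.
d(A,C) ≈ 11.4018 ≤ 8.9443 + 5.099 = 14.0433. Triangle inequality is satisfied.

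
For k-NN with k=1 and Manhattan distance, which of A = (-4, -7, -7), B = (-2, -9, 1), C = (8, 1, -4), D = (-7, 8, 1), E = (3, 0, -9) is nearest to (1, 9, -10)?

Distances: d(A) = 24, d(B) = 32, d(C) = 21, d(D) = 20, d(E) = 12. Nearest: E = (3, 0, -9) with distance 12.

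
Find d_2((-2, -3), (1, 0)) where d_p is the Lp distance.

(Σ|x_i - y_i|^2)^(1/2) = (|-2 - 1|^2 + |-3 - 0|^2)^(1/2)
= (3^2 + 3^2)^(1/2) = (9 + 9)^(1/2) = (18)^(1/2) ≈ 4.2426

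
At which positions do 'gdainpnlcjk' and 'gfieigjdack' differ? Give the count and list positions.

Differing positions: 2, 3, 4, 5, 6, 7, 8, 9, 10. Hamming distance = 9.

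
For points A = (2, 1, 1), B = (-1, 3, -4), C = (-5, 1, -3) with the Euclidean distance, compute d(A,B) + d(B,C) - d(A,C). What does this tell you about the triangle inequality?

d(A,B) = √(3² + 2² + 5²) = √38 ≈ 6.1644, d(B,C) = √(4² + 2² + 1²) = √21 ≈ 4.5826, d(A,C) = √(7² + 0² + 4²) = √65 ≈ 8.0623.
d(A,B) + d(B,C) - d(A,C) = 6.1644 + 4.5826 - 8.0623 = 10.747 - 8.0623 = 2.6847 (to 4 decimal places). This is ≥ 0, so the triangle inequality holds for these points.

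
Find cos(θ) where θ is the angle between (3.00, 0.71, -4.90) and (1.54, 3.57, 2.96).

With u = (3.00, 0.71, -4.90), v = (1.54, 3.57, 2.96):
u·v = 3·1.54 + 0.71·3.57 + (-4.9)·2.96 = 4.62 + 2.5347 + (-14.504) = -7.3493.
|u| = √(3² + 0.71² + (-4.9)²) = √(9 + 0.5041 + 24.01) = √33.5141, |v| = √(1.54² + 3.57² + 2.96²) = √(2.3716 + 12.7449 + 8.7616) = √23.8781.
cos θ = (u·v)/(|u||v|) = -7.3493/(√33.5141·√23.8781) ≈ -0.2598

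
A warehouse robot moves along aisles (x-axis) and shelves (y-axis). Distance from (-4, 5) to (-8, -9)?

Σ|x_i - y_i| = |-4 - (-8)| + |5 - (-9)| = 4 + 14 = 18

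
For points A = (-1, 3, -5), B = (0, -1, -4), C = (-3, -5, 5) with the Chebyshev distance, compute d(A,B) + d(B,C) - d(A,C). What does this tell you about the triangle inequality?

d(A,B) = max(1, 4, 1) = 4, d(B,C) = max(3, 4, 9) = 9, d(A,C) = max(2, 8, 10) = 10.
d(A,B) + d(B,C) - d(A,C) = 4 + 9 - 10 = 13 - 10 = 3. This is ≥ 0, so the triangle inequality holds for these points.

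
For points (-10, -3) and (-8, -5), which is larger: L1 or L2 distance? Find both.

L1 = |-10 - (-8)| + |-3 - (-5)| = 2 + 2 = 4
L2 = √(2² + 2²) = √8 ≈ 2.8284
L1 ≥ L2 always (equality iff movement is along one axis); L1 > L2 here.
Ratio L1/L2 = 4/√8 ≈ 1.4142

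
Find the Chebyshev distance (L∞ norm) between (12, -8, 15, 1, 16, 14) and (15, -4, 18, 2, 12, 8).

max(|x_i - y_i|) = max(|12 - 15|, |-8 - (-4)|, |15 - 18|, |1 - 2|, |16 - 12|, |14 - 8|) = max(3, 4, 3, 1, 4, 6) = 6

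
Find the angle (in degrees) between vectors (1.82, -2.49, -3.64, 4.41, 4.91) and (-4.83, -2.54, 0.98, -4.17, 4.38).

With u = (1.82, -2.49, -3.64, 4.41, 4.91), v = (-4.83, -2.54, 0.98, -4.17, 4.38):
u·v = 1.82·(-4.83) + (-2.49)·(-2.54) + (-3.64)·0.98 + 4.41·(-4.17) + 4.91·4.38 = (-8.7906) + 6.3246 + (-3.5672) + (-18.3897) + 21.5058 = -2.9171.
|u| = √(1.82² + (-2.49)² + (-3.64)² + 4.41² + 4.91²) = √(3.3124 + 6.2001 + 13.2496 + 19.4481 + 24.1081) = √66.3183, |v| = √((-4.83)² + (-2.54)² + 0.98² + (-4.17)² + 4.38²) = √(23.3289 + 6.4516 + 0.9604 + 17.3889 + 19.1844) = √67.3142.
cos θ = (u·v)/(|u||v|) = -2.9171/(√66.3183·√67.3142) ≈ -0.04366
θ = arccos(-0.04366) ≈ 92.5°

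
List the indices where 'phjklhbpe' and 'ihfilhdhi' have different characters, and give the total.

Differing positions: 1, 3, 4, 7, 8, 9. Hamming distance = 6.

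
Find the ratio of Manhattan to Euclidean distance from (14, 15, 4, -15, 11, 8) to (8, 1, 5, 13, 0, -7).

L1 = |14 - 8| + |15 - 1| + |4 - 5| + |-15 - 13| + |11 - 0| + |8 - (-7)| = 6 + 14 + 1 + 28 + 11 + 15 = 75
L2 = √(6² + 14² + 1² + 28² + 11² + 15²) = √1363 ≈ 36.9188
L1 ≥ L2 always (equality iff movement is along one axis); L1 > L2 here.
Ratio L1/L2 = 75/√1363 ≈ 2.0315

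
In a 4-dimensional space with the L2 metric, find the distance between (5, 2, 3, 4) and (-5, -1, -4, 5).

(Σ|x_i - y_i|^2)^(1/2) = (|5 - (-5)|^2 + |2 - (-1)|^2 + |3 - (-4)|^2 + |4 - 5|^2)^(1/2)
= (10^2 + 3^2 + 7^2 + 1^2)^(1/2) = (100 + 9 + 49 + 1)^(1/2) = (159)^(1/2) ≈ 12.6095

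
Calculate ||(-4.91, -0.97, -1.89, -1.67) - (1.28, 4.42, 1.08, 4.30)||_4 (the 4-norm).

(Σ|x_i - y_i|^4)^(1/4) = (|-4.91 - 1.28|^4 + |-0.97 - 4.42|^4 + |-1.89 - 1.08|^4 + |-1.67 - 4.3|^4)^(1/4)
= (6.19^4 + 5.39^4 + 2.97^4 + 5.97^4)^(1/4) ≈ (1468.1235 + 844.0245 + 77.8083 + 1270.2738)^(1/4) = (3660.2301)^(1/4) ≈ 7.7782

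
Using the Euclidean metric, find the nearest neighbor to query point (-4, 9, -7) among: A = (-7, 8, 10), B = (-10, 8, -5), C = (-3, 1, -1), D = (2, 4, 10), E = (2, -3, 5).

Distances: d(A) ≈ 17.2916, d(B) ≈ 6.4031, d(C) ≈ 10.0499, d(D) ≈ 18.7083, d(E) = 18. Nearest: B = (-10, 8, -5) with distance 6.4031.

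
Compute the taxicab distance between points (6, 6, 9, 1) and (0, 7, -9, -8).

Σ|x_i - y_i| = |6 - 0| + |6 - 7| + |9 - (-9)| + |1 - (-8)| = 6 + 1 + 18 + 9 = 34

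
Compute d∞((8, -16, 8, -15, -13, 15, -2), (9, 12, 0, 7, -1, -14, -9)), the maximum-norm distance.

max(|x_i - y_i|) = max(|8 - 9|, |-16 - 12|, |8 - 0|, |-15 - 7|, |-13 - (-1)|, |15 - (-14)|, |-2 - (-9)|) = max(1, 28, 8, 22, 12, 29, 7) = 29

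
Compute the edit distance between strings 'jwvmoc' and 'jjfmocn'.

Let D[i][j] be the edit distance between the first i characters of 'jwvmoc' and the first j characters of 'jjfmocn', with D[i][0] = i, D[0][j] = j, and D[i][j] = D[i-1][j-1] if the characters match, else 1 + min(D[i-1][j], D[i][j-1], D[i-1][j-1]). Filling the table (rows: prefixes of 'jwvmoc', columns: prefixes of 'jjfmocn'):
     ε  j  j  f  m  o  c  n
  ε  0  1  2  3  4  5  6  7
  j  1  0  1  2  3  4  5  6
  w  2  1  1  2  3  4  5  6
  v  3  2  2  2  3  4  5  6
  m  4  3  3  3  2  3  4  5
  o  5  4  4  4  3  2  3  4
  c  6  5  5  5  4  3  2  3
The bottom-right entry gives D[6][7] = 3, so no sequence of fewer than 3 edits works. Backtracking through the table gives one optimal edit sequence (3 edits):
  jwvmoc → jjvmoc (sub w→j @2)
  jjvmoc → jjfmoc (sub v→f @3)
  jjfmoc → jjfmocn (ins n @7)
Edit distance = 3.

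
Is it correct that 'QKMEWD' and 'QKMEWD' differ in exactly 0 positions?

Differing positions: none. Hamming distance = 0, so the claim is true.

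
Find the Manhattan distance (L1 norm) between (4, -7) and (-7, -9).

Σ|x_i - y_i| = |4 - (-7)| + |-7 - (-9)| = 11 + 2 = 13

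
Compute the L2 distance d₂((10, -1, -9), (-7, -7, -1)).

√(Σ(x_i - y_i)²) = √((10 - (-7))² + (-1 - (-7))² + (-9 - (-1))²)
= √(17² + 6² + (-8)²) = √(289 + 36 + 64) = √389 ≈ 19.7231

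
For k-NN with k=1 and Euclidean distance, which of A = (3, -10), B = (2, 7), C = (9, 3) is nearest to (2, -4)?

Distances: d(A) ≈ 6.0828, d(B) = 11, d(C) ≈ 9.8995. Nearest: A = (3, -10) with distance 6.0828.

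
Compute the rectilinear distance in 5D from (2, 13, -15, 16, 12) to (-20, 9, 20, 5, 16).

Σ|x_i - y_i| = |2 - (-20)| + |13 - 9| + |-15 - 20| + |16 - 5| + |12 - 16| = 22 + 4 + 35 + 11 + 4 = 76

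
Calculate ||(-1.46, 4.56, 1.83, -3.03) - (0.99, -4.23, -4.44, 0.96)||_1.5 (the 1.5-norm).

(Σ|x_i - y_i|^1.5)^(1/1.5) = (|-1.46 - 0.99|^1.5 + |4.56 - (-4.23)|^1.5 + |1.83 - (-4.44)|^1.5 + |-3.03 - 0.96|^1.5)^(1/1.5)
= (2.45^1.5 + 8.79^1.5 + 6.27^1.5 + 3.99^1.5)^(1/1.5) ≈ (3.8349 + 26.0605 + 15.7001 + 7.97)^(1/1.5) = (53.5655)^(1/1.5) ≈ 14.2099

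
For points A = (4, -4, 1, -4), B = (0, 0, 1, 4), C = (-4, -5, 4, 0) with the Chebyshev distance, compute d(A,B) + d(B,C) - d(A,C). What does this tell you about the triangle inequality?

d(A,B) = max(4, 4, 0, 8) = 8, d(B,C) = max(4, 5, 3, 4) = 5, d(A,C) = max(8, 1, 3, 4) = 8.
d(A,B) + d(B,C) - d(A,C) = 8 + 5 - 8 = 13 - 8 = 5. This is ≥ 0, so the triangle inequality holds for these points.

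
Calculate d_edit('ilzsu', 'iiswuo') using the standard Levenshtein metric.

Let D[i][j] be the edit distance between the first i characters of 'ilzsu' and the first j characters of 'iiswuo', with D[i][0] = i, D[0][j] = j, and D[i][j] = D[i-1][j-1] if the characters match, else 1 + min(D[i-1][j], D[i][j-1], D[i-1][j-1]). Filling the table (rows: prefixes of 'ilzsu', columns: prefixes of 'iiswuo'):
     ε  i  i  s  w  u  o
  ε  0  1  2  3  4  5  6
  i  1  0  1  2  3  4  5
  l  2  1  1  2  3  4  5
  z  3  2  2  2  3  4  5
  s  4  3  3  2  3  4  5
  u  5  4  4  3  3  3  4
The bottom-right entry gives D[5][6] = 4, so no sequence of fewer than 4 edits works. Backtracking through the table gives one optimal edit sequence (4 edits):
  ilzsu → iizsu (sub l→i @2)
  iizsu → iissu (sub z→s @3)
  iissu → iiswu (sub s→w @4)
  iiswu → iiswuo (ins o @6)
Edit distance = 4.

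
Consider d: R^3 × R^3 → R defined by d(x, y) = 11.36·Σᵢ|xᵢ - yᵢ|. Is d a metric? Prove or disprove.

Yes. The L1 (Manhattan) norm induces a metric on R^3, and multiplying a metric by a positive constant 11.36 > 0 preserves all four axioms: non-negativity (11.36·||x-y|| ≥ 0), identity (11.36·||x-y|| = 0 ⟺ ||x-y|| = 0 ⟺ x = y), symmetry (||x-y|| = ||y-x||), and the triangle inequality (11.36·||x-z|| ≤ 11.36·||x-y|| + 11.36·||y-z||). So d is a metric.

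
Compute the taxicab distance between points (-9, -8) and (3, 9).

Σ|x_i - y_i| = |-9 - 3| + |-8 - 9| = 12 + 17 = 29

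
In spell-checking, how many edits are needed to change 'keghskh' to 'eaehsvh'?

Let D[i][j] be the edit distance between the first i characters of 'keghskh' and the first j characters of 'eaehsvh', with D[i][0] = i, D[0][j] = j, and D[i][j] = D[i-1][j-1] if the characters match, else 1 + min(D[i-1][j], D[i][j-1], D[i-1][j-1]). Filling the table (rows: prefixes of 'keghskh', columns: prefixes of 'eaehsvh'):
     ε  e  a  e  h  s  v  h
  ε  0  1  2  3  4  5  6  7
  k  1  1  2  3  4  5  6  7
  e  2  1  2  2  3  4  5  6
  g  3  2  2  3  3  4  5  6
  h  4  3  3  3  3  4  5  5
  s  5  4  4  4  4  3  4  5
  k  6  5  5  5  5  4  4  5
  h  7  6  6  6  5  5  5  4
The bottom-right entry gives D[7][7] = 4, so no sequence of fewer than 4 edits works. Backtracking through the table gives one optimal edit sequence (4 edits):
  keghskh → eeghskh (sub k→e @1)
  eeghskh → eaghskh (sub e→a @2)
  eaghskh → eaehskh (sub g→e @3)
  eaehskh → eaehsvh (sub k→v @6)
Edit distance = 4.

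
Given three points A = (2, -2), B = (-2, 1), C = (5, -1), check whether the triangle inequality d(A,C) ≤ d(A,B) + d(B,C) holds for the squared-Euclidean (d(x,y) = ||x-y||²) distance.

d(A,B) = 4² + 3² = 25, d(B,C) = 7² + 2² = 53, d(A,C) = 3² + 1² = 10.
d(A,C) = 10 ≤ 25 + 53 = 78. Triangle inequality is satisfied.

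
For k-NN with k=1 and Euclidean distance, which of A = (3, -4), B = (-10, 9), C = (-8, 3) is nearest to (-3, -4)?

Distances: d(A) = 6, d(B) ≈ 14.7648, d(C) ≈ 8.6023. Nearest: A = (3, -4) with distance 6.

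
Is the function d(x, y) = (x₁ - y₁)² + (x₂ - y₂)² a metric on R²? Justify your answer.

No. The squared Euclidean distance fails the triangle inequality. Counterexample: x = (0, 0), y = (5, 1), z = (10, 2). d(x,z) = 10² + 2² = 104, but d(x,y) + d(y,z) = (5² + 1²) + (5² + 1²) = 26 + 26 = 52. Since 104 > 52, the triangle inequality is violated. (Note: √d, the ordinary Euclidean distance, IS a metric.)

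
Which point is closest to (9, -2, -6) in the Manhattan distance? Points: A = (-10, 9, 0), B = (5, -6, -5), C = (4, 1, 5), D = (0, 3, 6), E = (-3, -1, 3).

Distances: d(A) = 36, d(B) = 9, d(C) = 19, d(D) = 26, d(E) = 22. Nearest: B = (5, -6, -5) with distance 9.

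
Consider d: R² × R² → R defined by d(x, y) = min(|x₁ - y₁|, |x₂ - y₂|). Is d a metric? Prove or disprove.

No. d fails identity of indiscernibles: take x = (4, 0) and y = (4, 2). Then d(x,y) = min(|4 - 4|, |0 - 2|) = min(0, 2) = 0, yet x ≠ y.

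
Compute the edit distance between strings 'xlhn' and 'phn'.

Let D[i][j] be the edit distance between the first i characters of 'xlhn' and the first j characters of 'phn', with D[i][0] = i, D[0][j] = j, and D[i][j] = D[i-1][j-1] if the characters match, else 1 + min(D[i-1][j], D[i][j-1], D[i-1][j-1]). Filling the table (rows: prefixes of 'xlhn', columns: prefixes of 'phn'):
     ε  p  h  n
  ε  0  1  2  3
  x  1  1  2  3
  l  2  2  2  3
  h  3  3  2  3
  n  4  4  3  2
The bottom-right entry gives D[4][3] = 2, so no sequence of fewer than 2 edits works. Backtracking through the table gives one optimal edit sequence (2 edits):
  xlhn → lhn (del x @1)
  lhn → phn (sub l→p @1)
Edit distance = 2.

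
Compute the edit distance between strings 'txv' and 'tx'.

Let D[i][j] be the edit distance between the first i characters of 'txv' and the first j characters of 'tx', with D[i][0] = i, D[0][j] = j, and D[i][j] = D[i-1][j-1] if the characters match, else 1 + min(D[i-1][j], D[i][j-1], D[i-1][j-1]). Filling the table (rows: prefixes of 'txv', columns: prefixes of 'tx'):
     ε  t  x
  ε  0  1  2
  t  1  0  1
  x  2  1  0
  v  3  2  1
The bottom-right entry gives D[3][2] = 1, so no sequence of fewer than 1 edit works. Backtracking through the table gives one optimal edit sequence (1 edit):
  txv → tx (del v @3)
Edit distance = 1.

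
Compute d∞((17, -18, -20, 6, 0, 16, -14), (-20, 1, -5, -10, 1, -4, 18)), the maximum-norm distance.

max(|x_i - y_i|) = max(|17 - (-20)|, |-18 - 1|, |-20 - (-5)|, |6 - (-10)|, |0 - 1|, |16 - (-4)|, |-14 - 18|) = max(37, 19, 15, 16, 1, 20, 32) = 37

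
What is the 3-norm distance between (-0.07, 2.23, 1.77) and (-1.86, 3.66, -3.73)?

(Σ|x_i - y_i|^3)^(1/3) = (|-0.07 - (-1.86)|^3 + |2.23 - 3.66|^3 + |1.77 - (-3.73)|^3)^(1/3)
= (1.79^3 + 1.43^3 + 5.5^3)^(1/3) ≈ (5.7353 + 2.9242 + 166.375)^(1/3) = (175.0345)^(1/3) ≈ 5.5938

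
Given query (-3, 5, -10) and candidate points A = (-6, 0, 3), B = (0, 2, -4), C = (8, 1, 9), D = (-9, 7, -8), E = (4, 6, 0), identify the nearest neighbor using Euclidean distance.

Distances: d(A) ≈ 14.2478, d(B) ≈ 7.3485, d(C) ≈ 22.3159, d(D) ≈ 6.6332, d(E) ≈ 12.2474. Nearest: D = (-9, 7, -8) with distance 6.6332.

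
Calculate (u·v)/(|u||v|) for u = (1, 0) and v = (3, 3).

With u = (1, 0), v = (3, 3):
u·v = 1·3 + 0·3 = 3 + 0 = 3.
|u| = √(1² + 0²) = √1, |v| = √(3² + 3²) = √18, so |u||v| = √(1·18) = √18.
cos θ = (u·v)/(|u||v|) = 3/√18 ≈ 0.7071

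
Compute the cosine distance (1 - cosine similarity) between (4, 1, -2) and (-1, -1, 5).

With u = (4, 1, -2), v = (-1, -1, 5):
u·v = 4·(-1) + 1·(-1) + (-2)·5 = (-4) + (-1) + (-10) = -15.
|u| = √(4² + 1² + (-2)²) = √21, |v| = √((-1)² + (-1)² + 5²) = √27, so |u||v| = √(21·27) = √567.
cos θ = (u·v)/(|u||v|) = -15/√567 ≈ -0.6299
Cosine distance = 1 - cos θ ≈ 1 - (-0.6299) = 1.6299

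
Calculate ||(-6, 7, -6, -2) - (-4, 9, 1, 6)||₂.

√(Σ(x_i - y_i)²) = √((-6 - (-4))² + (7 - 9)² + (-6 - 1)² + (-2 - 6)²)
= √((-2)² + (-2)² + (-7)² + (-8)²) = √(4 + 4 + 49 + 64) = √121 = 11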